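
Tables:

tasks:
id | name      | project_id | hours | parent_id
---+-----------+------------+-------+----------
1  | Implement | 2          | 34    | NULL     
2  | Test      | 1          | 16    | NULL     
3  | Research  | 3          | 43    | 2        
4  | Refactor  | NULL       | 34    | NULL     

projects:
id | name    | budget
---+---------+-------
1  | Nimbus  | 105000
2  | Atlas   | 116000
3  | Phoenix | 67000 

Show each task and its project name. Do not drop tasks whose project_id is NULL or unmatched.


LEFT JOIN keeps every row from tasks (the left table); where project_id has no match in projects, the project columns become NULL. Walk through each task:
  - task 1 (Implement): project_id=2 -> matches Atlas
  - task 2 (Test): project_id=1 -> matches Nimbus
  - task 3 (Research): project_id=3 -> matches Phoenix
  - task 4 (Refactor): project_id=NULL, no match -> kept with NULL
All 4 rows appear; 1 has NULL project.

SQL:
SELECT a.name, b.name AS project
FROM tasks a
LEFT JOIN projects b ON a.project_id = b.id

Result:
name      | project
----------+--------
Implement | Atlas  
Test      | Nimbus 
Research  | Phoenix
Refactor  | NULL   


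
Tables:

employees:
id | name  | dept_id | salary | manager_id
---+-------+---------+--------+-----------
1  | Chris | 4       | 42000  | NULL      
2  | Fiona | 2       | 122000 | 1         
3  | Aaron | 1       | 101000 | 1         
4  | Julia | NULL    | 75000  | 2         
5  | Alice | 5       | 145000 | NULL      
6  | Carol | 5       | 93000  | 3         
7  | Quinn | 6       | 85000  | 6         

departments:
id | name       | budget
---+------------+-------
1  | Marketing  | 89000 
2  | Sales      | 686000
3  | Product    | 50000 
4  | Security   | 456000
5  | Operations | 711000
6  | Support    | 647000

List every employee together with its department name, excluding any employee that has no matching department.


INNER JOIN keeps only employees rows whose dept_id matches an id in departments. Walk through each employee:
  - employee 1 (Chris): dept_id=4 -> matches Security
  - employee 2 (Fiona): dept_id=2 -> matches Sales
  - employee 3 (Aaron): dept_id=1 -> matches Marketing
  - employee 4 (Julia): dept_id=NULL, no match -> dropped
  - employee 5 (Alice): dept_id=5 -> matches Operations
  - employee 6 (Carol): dept_id=5 -> matches Operations
  - employee 7 (Quinn): dept_id=6 -> matches Support
So 1 of 7 rows is dropped.

SQL:
SELECT a.name, b.name AS department
FROM employees a
INNER JOIN departments b ON a.dept_id = b.id

Result:
name  | department
------+-----------
Chris | Security  
Fiona | Sales     
Aaron | Marketing 
Alice | Operations
Carol | Operations
Quinn | Support   


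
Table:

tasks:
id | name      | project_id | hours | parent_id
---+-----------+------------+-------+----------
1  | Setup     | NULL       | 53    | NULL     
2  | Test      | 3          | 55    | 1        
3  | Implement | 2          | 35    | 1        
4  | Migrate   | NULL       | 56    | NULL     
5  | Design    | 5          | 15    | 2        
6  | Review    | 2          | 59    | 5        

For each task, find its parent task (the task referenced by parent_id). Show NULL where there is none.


This is a self-join: tasks is joined to a second copy of itself, matching each row's parent_id to another row's id. Use LEFT JOIN so rows with parent_id=NULL are kept.
  - task 1 (Setup): parent_id=NULL -> NULL
  - task 2 (Test): parent_id=1 -> Setup
  - task 3 (Implement): parent_id=1 -> Setup
  - task 4 (Migrate): parent_id=NULL -> NULL
  - task 5 (Design): parent_id=2 -> Test
  - task 6 (Review): parent_id=5 -> Design

SQL:
SELECT a.name AS item, b.name AS parent
FROM tasks a
LEFT JOIN tasks b ON a.parent_id = b.id

Result:
item      | parent
----------+-------
Setup     | NULL  
Test      | Setup 
Implement | Setup 
Migrate   | NULL  
Design    | Test  
Review    | Design


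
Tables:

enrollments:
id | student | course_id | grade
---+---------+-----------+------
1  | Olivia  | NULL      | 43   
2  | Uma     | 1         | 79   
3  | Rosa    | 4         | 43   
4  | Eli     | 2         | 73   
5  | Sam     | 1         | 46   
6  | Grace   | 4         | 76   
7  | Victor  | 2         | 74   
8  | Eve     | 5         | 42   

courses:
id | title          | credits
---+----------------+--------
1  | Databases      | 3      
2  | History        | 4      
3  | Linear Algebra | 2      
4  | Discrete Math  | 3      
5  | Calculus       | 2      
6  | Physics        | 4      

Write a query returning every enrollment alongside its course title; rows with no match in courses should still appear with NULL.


LEFT JOIN keeps every row from enrollments (the left table); where course_id has no match in courses, the course columns become NULL. Walk through each enrollment:
  - enrollment 1 (Olivia): course_id=NULL, no match -> kept with NULL
  - enrollment 2 (Uma): course_id=1 -> matches Databases
  - enrollment 3 (Rosa): course_id=4 -> matches Discrete Math
  - enrollment 4 (Eli): course_id=2 -> matches History
  - enrollment 5 (Sam): course_id=1 -> matches Databases
  - enrollment 6 (Grace): course_id=4 -> matches Discrete Math
  - enrollment 7 (Victor): course_id=2 -> matches History
  - enrollment 8 (Eve): course_id=5 -> matches Calculus
All 8 rows appear; 1 has NULL course.

SQL:
SELECT a.student, b.title AS course
FROM enrollments a
LEFT JOIN courses b ON a.course_id = b.id

Result:
student | course       
--------+--------------
Olivia  | NULL         
Uma     | Databases    
Rosa    | Discrete Math
Eli     | History      
Sam     | Databases    
Grace   | Discrete Math
Victor  | History      
Eve     | Calculus     


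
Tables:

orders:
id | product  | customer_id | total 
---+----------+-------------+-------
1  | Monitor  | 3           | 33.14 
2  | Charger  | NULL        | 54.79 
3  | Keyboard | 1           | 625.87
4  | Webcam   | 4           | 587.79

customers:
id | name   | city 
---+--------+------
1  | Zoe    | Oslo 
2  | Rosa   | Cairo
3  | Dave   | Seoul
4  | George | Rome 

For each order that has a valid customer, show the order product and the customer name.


INNER JOIN keeps only orders rows whose customer_id matches an id in customers. Walk through each order:
  - order 1 (Monitor): customer_id=3 -> matches Dave
  - order 2 (Charger): customer_id=NULL, no match -> dropped
  - order 3 (Keyboard): customer_id=1 -> matches Zoe
  - order 4 (Webcam): customer_id=4 -> matches George
So 1 of 4 rows is dropped.

SQL:
SELECT a.product, b.name AS customer
FROM orders a
INNER JOIN customers b ON a.customer_id = b.id

Result:
product  | customer
---------+---------
Monitor  | Dave    
Keyboard | Zoe     
Webcam   | George  


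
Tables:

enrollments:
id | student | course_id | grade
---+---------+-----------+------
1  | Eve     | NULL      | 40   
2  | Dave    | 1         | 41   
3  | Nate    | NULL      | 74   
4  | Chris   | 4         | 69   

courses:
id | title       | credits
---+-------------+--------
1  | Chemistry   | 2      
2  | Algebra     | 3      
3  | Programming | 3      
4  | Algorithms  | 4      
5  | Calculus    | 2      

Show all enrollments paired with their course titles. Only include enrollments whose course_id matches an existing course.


INNER JOIN keeps only enrollments rows whose course_id matches an id in courses. Walk through each enrollment:
  - enrollment 1 (Eve): course_id=NULL, no match -> dropped
  - enrollment 2 (Dave): course_id=1 -> matches Chemistry
  - enrollment 3 (Nate): course_id=NULL, no match -> dropped
  - enrollment 4 (Chris): course_id=4 -> matches Algorithms
So 2 of 4 rows are dropped.

SQL:
SELECT a.student, b.title AS course
FROM enrollments a
INNER JOIN courses b ON a.course_id = b.id

Result:
student | course    
--------+-----------
Dave    | Chemistry 
Chris   | Algorithms


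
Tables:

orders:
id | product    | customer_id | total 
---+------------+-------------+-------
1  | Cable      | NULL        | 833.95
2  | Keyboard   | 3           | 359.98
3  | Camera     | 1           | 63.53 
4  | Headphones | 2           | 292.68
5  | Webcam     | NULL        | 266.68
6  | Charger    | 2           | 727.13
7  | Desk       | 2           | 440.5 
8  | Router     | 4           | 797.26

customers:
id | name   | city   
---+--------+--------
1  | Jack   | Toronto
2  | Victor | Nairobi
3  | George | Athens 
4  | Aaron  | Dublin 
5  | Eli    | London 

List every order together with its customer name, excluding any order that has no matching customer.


INNER JOIN keeps only orders rows whose customer_id matches an id in customers. Walk through each order:
  - order 1 (Cable): customer_id=NULL, no match -> dropped
  - order 2 (Keyboard): customer_id=3 -> matches George
  - order 3 (Camera): customer_id=1 -> matches Jack
  - order 4 (Headphones): customer_id=2 -> matches Victor
  - order 5 (Webcam): customer_id=NULL, no match -> dropped
  - order 6 (Charger): customer_id=2 -> matches Victor
  - order 7 (Desk): customer_id=2 -> matches Victor
  - order 8 (Router): customer_id=4 -> matches Aaron
So 2 of 8 rows are dropped.

SQL:
SELECT a.product, b.name AS customer
FROM orders a
INNER JOIN customers b ON a.customer_id = b.id

Result:
product    | customer
-----------+---------
Keyboard   | George  
Camera     | Jack    
Headphones | Victor  
Charger    | Victor  
Desk       | Victor  
Router     | Aaron   


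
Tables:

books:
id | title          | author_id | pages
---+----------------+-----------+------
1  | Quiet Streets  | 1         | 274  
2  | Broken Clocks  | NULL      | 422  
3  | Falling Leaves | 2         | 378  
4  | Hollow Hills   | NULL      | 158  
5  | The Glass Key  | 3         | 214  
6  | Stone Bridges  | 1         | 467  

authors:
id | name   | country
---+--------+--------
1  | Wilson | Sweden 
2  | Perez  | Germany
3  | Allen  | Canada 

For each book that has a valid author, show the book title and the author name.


INNER JOIN keeps only books rows whose author_id matches an id in authors. Walk through each book:
  - book 1 (Quiet Streets): author_id=1 -> matches Wilson
  - book 2 (Broken Clocks): author_id=NULL, no match -> dropped
  - book 3 (Falling Leaves): author_id=2 -> matches Perez
  - book 4 (Hollow Hills): author_id=NULL, no match -> dropped
  - book 5 (The Glass Key): author_id=3 -> matches Allen
  - book 6 (Stone Bridges): author_id=1 -> matches Wilson
So 2 of 6 rows are dropped.

SQL:
SELECT a.title, b.name AS author
FROM books a
INNER JOIN authors b ON a.author_id = b.id

Result:
title          | author
---------------+-------
Quiet Streets  | Wilson
Falling Leaves | Perez 
The Glass Key  | Allen 
Stone Bridges  | Wilson


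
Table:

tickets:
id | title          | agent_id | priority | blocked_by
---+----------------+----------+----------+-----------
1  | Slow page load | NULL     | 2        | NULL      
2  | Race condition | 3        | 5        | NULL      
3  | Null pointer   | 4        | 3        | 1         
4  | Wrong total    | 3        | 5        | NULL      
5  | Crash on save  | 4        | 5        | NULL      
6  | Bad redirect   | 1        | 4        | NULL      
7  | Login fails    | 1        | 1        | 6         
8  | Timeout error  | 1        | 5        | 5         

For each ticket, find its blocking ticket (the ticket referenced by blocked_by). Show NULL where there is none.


This is a self-join: tickets is joined to a second copy of itself, matching each row's blocked_by to another row's id. Use LEFT JOIN so rows with blocked_by=NULL are kept.
  - ticket 1 (Slow page load): blocked_by=NULL -> NULL
  - ticket 2 (Race condition): blocked_by=NULL -> NULL
  - ticket 3 (Null pointer): blocked_by=1 -> Slow page load
  - ticket 4 (Wrong total): blocked_by=NULL -> NULL
  - ticket 5 (Crash on save): blocked_by=NULL -> NULL
  - ticket 6 (Bad redirect): blocked_by=NULL -> NULL
  - ticket 7 (Login fails): blocked_by=6 -> Bad redirect
  - ticket 8 (Timeout error): blocked_by=5 -> Crash on save

SQL:
SELECT a.title AS item, b.title AS blocked_by
FROM tickets a
LEFT JOIN tickets b ON a.blocked_by = b.id

Result:
item           | blocked_by    
---------------+---------------
Slow page load | NULL          
Race condition | NULL          
Null pointer   | Slow page load
Wrong total    | NULL          
Crash on save  | NULL          
Bad redirect   | NULL          
Login fails    | Bad redirect  
Timeout error  | Crash on save 


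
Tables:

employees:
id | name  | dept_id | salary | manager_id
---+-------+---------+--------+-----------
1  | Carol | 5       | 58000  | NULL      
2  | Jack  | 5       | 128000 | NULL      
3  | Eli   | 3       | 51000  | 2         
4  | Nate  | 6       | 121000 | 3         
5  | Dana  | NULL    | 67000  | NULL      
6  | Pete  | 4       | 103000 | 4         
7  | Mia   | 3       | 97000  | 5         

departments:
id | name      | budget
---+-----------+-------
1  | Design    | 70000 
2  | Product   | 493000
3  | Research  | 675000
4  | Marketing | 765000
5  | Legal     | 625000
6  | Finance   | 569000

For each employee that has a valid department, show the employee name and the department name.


INNER JOIN keeps only employees rows whose dept_id matches an id in departments. Walk through each employee:
  - employee 1 (Carol): dept_id=5 -> matches Legal
  - employee 2 (Jack): dept_id=5 -> matches Legal
  - employee 3 (Eli): dept_id=3 -> matches Research
  - employee 4 (Nate): dept_id=6 -> matches Finance
  - employee 5 (Dana): dept_id=NULL, no match -> dropped
  - employee 6 (Pete): dept_id=4 -> matches Marketing
  - employee 7 (Mia): dept_id=3 -> matches Research
So 1 of 7 rows is dropped.

SQL:
SELECT a.name, b.name AS department
FROM employees a
INNER JOIN departments b ON a.dept_id = b.id

Result:
name  | department
------+-----------
Carol | Legal     
Jack  | Legal     
Eli   | Research  
Nate  | Finance   
Pete  | Marketing 
Mia   | Research  


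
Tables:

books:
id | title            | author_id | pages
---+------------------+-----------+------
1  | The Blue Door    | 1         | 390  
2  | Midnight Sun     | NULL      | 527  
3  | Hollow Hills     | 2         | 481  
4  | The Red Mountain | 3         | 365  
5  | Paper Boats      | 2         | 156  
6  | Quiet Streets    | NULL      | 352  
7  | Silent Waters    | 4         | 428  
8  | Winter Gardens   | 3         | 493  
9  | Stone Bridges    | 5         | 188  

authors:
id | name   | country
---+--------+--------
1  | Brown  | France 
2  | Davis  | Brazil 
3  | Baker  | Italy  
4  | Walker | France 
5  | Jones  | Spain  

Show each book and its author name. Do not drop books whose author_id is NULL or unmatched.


LEFT JOIN keeps every row from books (the left table); where author_id has no match in authors, the author columns become NULL. Walk through each book:
  - book 1 (The Blue Door): author_id=1 -> matches Brown
  - book 2 (Midnight Sun): author_id=NULL, no match -> kept with NULL
  - book 3 (Hollow Hills): author_id=2 -> matches Davis
  - book 4 (The Red Mountain): author_id=3 -> matches Baker
  - book 5 (Paper Boats): author_id=2 -> matches Davis
  - book 6 (Quiet Streets): author_id=NULL, no match -> kept with NULL
  - book 7 (Silent Waters): author_id=4 -> matches Walker
  - book 8 (Winter Gardens): author_id=3 -> matches Baker
  - book 9 (Stone Bridges): author_id=5 -> matches Jones
All 9 rows appear; 2 have NULL author.

SQL:
SELECT a.title, b.name AS author
FROM books a
LEFT JOIN authors b ON a.author_id = b.id

Result:
title            | author
-----------------+-------
The Blue Door    | Brown 
Midnight Sun     | NULL  
Hollow Hills     | Davis 
The Red Mountain | Baker 
Paper Boats      | Davis 
Quiet Streets    | NULL  
Silent Waters    | Walker
Winter Gardens   | Baker 
Stone Bridges    | Jones 


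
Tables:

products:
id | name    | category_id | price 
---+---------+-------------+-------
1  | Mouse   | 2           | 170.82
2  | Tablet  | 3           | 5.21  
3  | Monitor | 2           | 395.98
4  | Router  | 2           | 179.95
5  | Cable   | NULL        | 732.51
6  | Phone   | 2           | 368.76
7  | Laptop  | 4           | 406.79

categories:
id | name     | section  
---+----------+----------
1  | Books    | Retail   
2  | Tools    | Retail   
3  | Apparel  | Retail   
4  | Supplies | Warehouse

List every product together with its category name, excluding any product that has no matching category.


INNER JOIN keeps only products rows whose category_id matches an id in categories. Walk through each product:
  - product 1 (Mouse): category_id=2 -> matches Tools
  - product 2 (Tablet): category_id=3 -> matches Apparel
  - product 3 (Monitor): category_id=2 -> matches Tools
  - product 4 (Router): category_id=2 -> matches Tools
  - product 5 (Cable): category_id=NULL, no match -> dropped
  - product 6 (Phone): category_id=2 -> matches Tools
  - product 7 (Laptop): category_id=4 -> matches Supplies
So 1 of 7 rows is dropped.

SQL:
SELECT a.name, b.name AS category
FROM products a
INNER JOIN categories b ON a.category_id = b.id

Result:
name    | category
--------+---------
Mouse   | Tools   
Tablet  | Apparel 
Monitor | Tools   
Router  | Tools   
Phone   | Tools   
Laptop  | Supplies


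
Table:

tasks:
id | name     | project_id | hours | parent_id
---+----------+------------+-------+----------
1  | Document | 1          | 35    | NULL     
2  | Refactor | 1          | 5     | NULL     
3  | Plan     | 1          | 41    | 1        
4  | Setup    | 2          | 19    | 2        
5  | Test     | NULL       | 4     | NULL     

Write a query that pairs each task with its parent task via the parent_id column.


This is a self-join: tasks is joined to a second copy of itself, matching each row's parent_id to another row's id. Use LEFT JOIN so rows with parent_id=NULL are kept.
  - task 1 (Document): parent_id=NULL -> NULL
  - task 2 (Refactor): parent_id=NULL -> NULL
  - task 3 (Plan): parent_id=1 -> Document
  - task 4 (Setup): parent_id=2 -> Refactor
  - task 5 (Test): parent_id=NULL -> NULL

SQL:
SELECT a.name AS item, b.name AS parent
FROM tasks a
LEFT JOIN tasks b ON a.parent_id = b.id

Result:
item     | parent  
---------+---------
Document | NULL    
Refactor | NULL    
Plan     | Document
Setup    | Refactor
Test     | NULL    


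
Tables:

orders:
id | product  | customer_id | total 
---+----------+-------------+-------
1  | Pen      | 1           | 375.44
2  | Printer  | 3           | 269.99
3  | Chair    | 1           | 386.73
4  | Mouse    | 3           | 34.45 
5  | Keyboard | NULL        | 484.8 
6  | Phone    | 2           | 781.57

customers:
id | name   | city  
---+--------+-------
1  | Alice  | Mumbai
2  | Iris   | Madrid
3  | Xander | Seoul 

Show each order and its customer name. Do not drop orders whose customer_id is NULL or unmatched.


LEFT JOIN keeps every row from orders (the left table); where customer_id has no match in customers, the customer columns become NULL. Walk through each order:
  - order 1 (Pen): customer_id=1 -> matches Alice
  - order 2 (Printer): customer_id=3 -> matches Xander
  - order 3 (Chair): customer_id=1 -> matches Alice
  - order 4 (Mouse): customer_id=3 -> matches Xander
  - order 5 (Keyboard): customer_id=NULL, no match -> kept with NULL
  - order 6 (Phone): customer_id=2 -> matches Iris
All 6 rows appear; 1 has NULL customer.

SQL:
SELECT a.product, b.name AS customer
FROM orders a
LEFT JOIN customers b ON a.customer_id = b.id

Result:
product  | customer
---------+---------
Pen      | Alice   
Printer  | Xander  
Chair    | Alice   
Mouse    | Xander  
Keyboard | NULL    
Phone    | Iris    


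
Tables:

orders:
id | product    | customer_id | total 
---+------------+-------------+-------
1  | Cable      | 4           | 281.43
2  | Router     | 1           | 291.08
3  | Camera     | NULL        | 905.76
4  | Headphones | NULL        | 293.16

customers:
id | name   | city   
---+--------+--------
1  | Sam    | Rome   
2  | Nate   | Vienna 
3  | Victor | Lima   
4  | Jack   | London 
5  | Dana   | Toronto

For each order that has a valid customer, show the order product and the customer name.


INNER JOIN keeps only orders rows whose customer_id matches an id in customers. Walk through each order:
  - order 1 (Cable): customer_id=4 -> matches Jack
  - order 2 (Router): customer_id=1 -> matches Sam
  - order 3 (Camera): customer_id=NULL, no match -> dropped
  - order 4 (Headphones): customer_id=NULL, no match -> dropped
So 2 of 4 rows are dropped.

SQL:
SELECT a.product, b.name AS customer
FROM orders a
INNER JOIN customers b ON a.customer_id = b.id

Result:
product | customer
--------+---------
Cable   | Jack    
Router  | Sam     


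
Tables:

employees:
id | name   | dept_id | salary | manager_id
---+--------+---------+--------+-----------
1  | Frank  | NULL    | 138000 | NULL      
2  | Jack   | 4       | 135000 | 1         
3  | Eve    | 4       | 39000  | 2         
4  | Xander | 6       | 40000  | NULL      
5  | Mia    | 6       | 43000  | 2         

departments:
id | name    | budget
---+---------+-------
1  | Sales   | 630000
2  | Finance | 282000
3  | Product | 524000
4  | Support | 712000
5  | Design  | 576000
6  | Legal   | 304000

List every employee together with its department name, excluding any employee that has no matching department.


INNER JOIN keeps only employees rows whose dept_id matches an id in departments. Walk through each employee:
  - employee 1 (Frank): dept_id=NULL, no match -> dropped
  - employee 2 (Jack): dept_id=4 -> matches Support
  - employee 3 (Eve): dept_id=4 -> matches Support
  - employee 4 (Xander): dept_id=6 -> matches Legal
  - employee 5 (Mia): dept_id=6 -> matches Legal
So 1 of 5 rows is dropped.

SQL:
SELECT a.name, b.name AS department
FROM employees a
INNER JOIN departments b ON a.dept_id = b.id

Result:
name   | department
-------+-----------
Jack   | Support   
Eve    | Support   
Xander | Legal     
Mia    | Legal     


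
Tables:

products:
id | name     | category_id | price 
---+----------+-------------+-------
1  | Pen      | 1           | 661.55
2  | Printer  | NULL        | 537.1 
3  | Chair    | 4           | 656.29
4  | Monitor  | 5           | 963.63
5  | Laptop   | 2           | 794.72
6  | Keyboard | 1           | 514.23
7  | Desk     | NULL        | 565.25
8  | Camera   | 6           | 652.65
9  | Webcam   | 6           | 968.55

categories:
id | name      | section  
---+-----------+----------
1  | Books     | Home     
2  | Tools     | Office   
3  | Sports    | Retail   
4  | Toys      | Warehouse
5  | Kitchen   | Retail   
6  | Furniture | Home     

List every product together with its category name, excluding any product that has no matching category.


INNER JOIN keeps only products rows whose category_id matches an id in categories. Walk through each product:
  - product 1 (Pen): category_id=1 -> matches Books
  - product 2 (Printer): category_id=NULL, no match -> dropped
  - product 3 (Chair): category_id=4 -> matches Toys
  - product 4 (Monitor): category_id=5 -> matches Kitchen
  - product 5 (Laptop): category_id=2 -> matches Tools
  - product 6 (Keyboard): category_id=1 -> matches Books
  - product 7 (Desk): category_id=NULL, no match -> dropped
  - product 8 (Camera): category_id=6 -> matches Furniture
  - product 9 (Webcam): category_id=6 -> matches Furniture
So 2 of 9 rows are dropped.

SQL:
SELECT a.name, b.name AS category
FROM products a
INNER JOIN categories b ON a.category_id = b.id

Result:
name     | category 
---------+----------
Pen      | Books    
Chair    | Toys     
Monitor  | Kitchen  
Laptop   | Tools    
Keyboard | Books    
Camera   | Furniture
Webcam   | Furniture


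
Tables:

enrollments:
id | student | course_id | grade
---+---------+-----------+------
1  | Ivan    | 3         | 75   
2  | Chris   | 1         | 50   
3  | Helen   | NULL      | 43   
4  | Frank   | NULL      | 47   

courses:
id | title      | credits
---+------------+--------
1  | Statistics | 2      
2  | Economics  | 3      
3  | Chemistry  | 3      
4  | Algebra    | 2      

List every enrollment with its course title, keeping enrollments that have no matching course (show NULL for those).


LEFT JOIN keeps every row from enrollments (the left table); where course_id has no match in courses, the course columns become NULL. Walk through each enrollment:
  - enrollment 1 (Ivan): course_id=3 -> matches Chemistry
  - enrollment 2 (Chris): course_id=1 -> matches Statistics
  - enrollment 3 (Helen): course_id=NULL, no match -> kept with NULL
  - enrollment 4 (Frank): course_id=NULL, no match -> kept with NULL
All 4 rows appear; 2 have NULL course.

SQL:
SELECT a.student, b.title AS course
FROM enrollments a
LEFT JOIN courses b ON a.course_id = b.id

Result:
student | course    
--------+-----------
Ivan    | Chemistry 
Chris   | Statistics
Helen   | NULL      
Frank   | NULL      


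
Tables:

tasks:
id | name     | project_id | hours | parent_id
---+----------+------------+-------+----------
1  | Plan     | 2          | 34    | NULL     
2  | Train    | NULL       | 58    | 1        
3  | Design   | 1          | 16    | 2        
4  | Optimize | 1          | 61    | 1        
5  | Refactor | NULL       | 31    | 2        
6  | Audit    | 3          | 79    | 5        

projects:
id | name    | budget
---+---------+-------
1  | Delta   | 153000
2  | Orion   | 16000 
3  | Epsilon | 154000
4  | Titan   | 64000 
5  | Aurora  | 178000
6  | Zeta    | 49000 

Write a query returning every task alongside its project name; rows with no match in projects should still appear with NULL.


LEFT JOIN keeps every row from tasks (the left table); where project_id has no match in projects, the project columns become NULL. Walk through each task:
  - task 1 (Plan): project_id=2 -> matches Orion
  - task 2 (Train): project_id=NULL, no match -> kept with NULL
  - task 3 (Design): project_id=1 -> matches Delta
  - task 4 (Optimize): project_id=1 -> matches Delta
  - task 5 (Refactor): project_id=NULL, no match -> kept with NULL
  - task 6 (Audit): project_id=3 -> matches Epsilon
All 6 rows appear; 2 have NULL project.

SQL:
SELECT a.name, b.name AS project
FROM tasks a
LEFT JOIN projects b ON a.project_id = b.id

Result:
name     | project
---------+--------
Plan     | Orion  
Train    | NULL   
Design   | Delta  
Optimize | Delta  
Refactor | NULL   
Audit    | Epsilon


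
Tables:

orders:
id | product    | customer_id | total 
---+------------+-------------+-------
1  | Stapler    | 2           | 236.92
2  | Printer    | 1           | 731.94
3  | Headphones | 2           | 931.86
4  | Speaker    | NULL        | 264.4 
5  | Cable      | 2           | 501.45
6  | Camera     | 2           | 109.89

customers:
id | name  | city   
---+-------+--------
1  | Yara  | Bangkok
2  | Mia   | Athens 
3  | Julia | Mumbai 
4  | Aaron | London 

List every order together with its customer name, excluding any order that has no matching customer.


INNER JOIN keeps only orders rows whose customer_id matches an id in customers. Walk through each order:
  - order 1 (Stapler): customer_id=2 -> matches Mia
  - order 2 (Printer): customer_id=1 -> matches Yara
  - order 3 (Headphones): customer_id=2 -> matches Mia
  - order 4 (Speaker): customer_id=NULL, no match -> dropped
  - order 5 (Cable): customer_id=2 -> matches Mia
  - order 6 (Camera): customer_id=2 -> matches Mia
So 1 of 6 rows is dropped.

SQL:
SELECT a.product, b.name AS customer
FROM orders a
INNER JOIN customers b ON a.customer_id = b.id

Result:
product    | customer
-----------+---------
Stapler    | Mia     
Printer    | Yara    
Headphones | Mia     
Cable      | Mia     
Camera     | Mia     


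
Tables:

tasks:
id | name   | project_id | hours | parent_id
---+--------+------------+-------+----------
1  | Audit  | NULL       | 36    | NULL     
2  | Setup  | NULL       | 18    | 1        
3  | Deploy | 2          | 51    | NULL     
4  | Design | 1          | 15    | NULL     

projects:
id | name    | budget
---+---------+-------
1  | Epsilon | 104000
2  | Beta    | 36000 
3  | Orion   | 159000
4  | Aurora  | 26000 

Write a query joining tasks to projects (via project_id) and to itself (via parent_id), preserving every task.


Two LEFT JOINs from the same base table tasks: one to projects via project_id, one to tasks itself via parent_id. Both are LEFT so every task is preserved.
Match against projects:
  - task 1 (Audit): project_id=NULL, no match -> kept with NULL
  - task 2 (Setup): project_id=NULL, no match -> kept with NULL
  - task 3 (Deploy): project_id=2 -> matches Beta
  - task 4 (Design): project_id=1 -> matches Epsilon
Match against tasks (self):
  - task 1 (Audit): parent_id=NULL -> NULL
  - task 2 (Setup): parent_id=1 -> Audit
  - task 3 (Deploy): parent_id=NULL -> NULL
  - task 4 (Design): parent_id=NULL -> NULL

SQL:
SELECT a.name, b.name AS project, c.name AS parent
FROM tasks a
LEFT JOIN projects b ON a.project_id = b.id
LEFT JOIN tasks c ON a.parent_id = c.id

Result:
name   | project | parent
-------+---------+-------
Audit  | NULL    | NULL  
Setup  | NULL    | Audit 
Deploy | Beta    | NULL  
Design | Epsilon | NULL  


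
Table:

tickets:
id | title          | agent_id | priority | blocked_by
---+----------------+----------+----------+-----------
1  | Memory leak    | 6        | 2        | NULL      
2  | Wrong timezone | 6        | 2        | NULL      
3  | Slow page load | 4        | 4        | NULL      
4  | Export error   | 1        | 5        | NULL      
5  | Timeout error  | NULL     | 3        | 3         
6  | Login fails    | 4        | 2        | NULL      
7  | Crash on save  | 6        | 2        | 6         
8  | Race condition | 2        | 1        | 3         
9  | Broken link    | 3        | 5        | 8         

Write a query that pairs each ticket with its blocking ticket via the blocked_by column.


This is a self-join: tickets is joined to a second copy of itself, matching each row's blocked_by to another row's id. Use LEFT JOIN so rows with blocked_by=NULL are kept.
  - ticket 1 (Memory leak): blocked_by=NULL -> NULL
  - ticket 2 (Wrong timezone): blocked_by=NULL -> NULL
  - ticket 3 (Slow page load): blocked_by=NULL -> NULL
  - ticket 4 (Export error): blocked_by=NULL -> NULL
  - ticket 5 (Timeout error): blocked_by=3 -> Slow page load
  - ticket 6 (Login fails): blocked_by=NULL -> NULL
  - ticket 7 (Crash on save): blocked_by=6 -> Login fails
  - ticket 8 (Race condition): blocked_by=3 -> Slow page load
  - ticket 9 (Broken link): blocked_by=8 -> Race condition

SQL:
SELECT a.title AS item, b.title AS blocked_by
FROM tickets a
LEFT JOIN tickets b ON a.blocked_by = b.id

Result:
item           | blocked_by    
---------------+---------------
Memory leak    | NULL          
Wrong timezone | NULL          
Slow page load | NULL          
Export error   | NULL          
Timeout error  | Slow page load
Login fails    | NULL          
Crash on save  | Login fails   
Race condition | Slow page load
Broken link    | Race condition


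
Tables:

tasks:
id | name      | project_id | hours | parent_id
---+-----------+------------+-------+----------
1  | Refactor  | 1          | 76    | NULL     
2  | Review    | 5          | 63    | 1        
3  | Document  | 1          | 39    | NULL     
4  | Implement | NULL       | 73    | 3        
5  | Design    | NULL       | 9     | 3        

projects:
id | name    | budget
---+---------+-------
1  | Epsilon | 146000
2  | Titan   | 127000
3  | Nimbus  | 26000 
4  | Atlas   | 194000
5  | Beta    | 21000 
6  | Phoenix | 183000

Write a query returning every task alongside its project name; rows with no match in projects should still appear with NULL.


LEFT JOIN keeps every row from tasks (the left table); where project_id has no match in projects, the project columns become NULL. Walk through each task:
  - task 1 (Refactor): project_id=1 -> matches Epsilon
  - task 2 (Review): project_id=5 -> matches Beta
  - task 3 (Document): project_id=1 -> matches Epsilon
  - task 4 (Implement): project_id=NULL, no match -> kept with NULL
  - task 5 (Design): project_id=NULL, no match -> kept with NULL
All 5 rows appear; 2 have NULL project.

SQL:
SELECT a.name, b.name AS project
FROM tasks a
LEFT JOIN projects b ON a.project_id = b.id

Result:
name      | project
----------+--------
Refactor  | Epsilon
Review    | Beta   
Document  | Epsilon
Implement | NULL   
Design    | NULL   


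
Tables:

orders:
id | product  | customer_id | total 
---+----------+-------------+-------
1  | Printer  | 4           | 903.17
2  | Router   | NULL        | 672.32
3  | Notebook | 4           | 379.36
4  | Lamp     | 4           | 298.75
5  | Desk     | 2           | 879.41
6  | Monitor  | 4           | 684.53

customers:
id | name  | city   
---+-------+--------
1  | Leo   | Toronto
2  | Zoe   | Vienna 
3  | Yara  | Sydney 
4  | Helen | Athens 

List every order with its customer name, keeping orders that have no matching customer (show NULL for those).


LEFT JOIN keeps every row from orders (the left table); where customer_id has no match in customers, the customer columns become NULL. Walk through each order:
  - order 1 (Printer): customer_id=4 -> matches Helen
  - order 2 (Router): customer_id=NULL, no match -> kept with NULL
  - order 3 (Notebook): customer_id=4 -> matches Helen
  - order 4 (Lamp): customer_id=4 -> matches Helen
  - order 5 (Desk): customer_id=2 -> matches Zoe
  - order 6 (Monitor): customer_id=4 -> matches Helen
All 6 rows appear; 1 has NULL customer.

SQL:
SELECT a.product, b.name AS customer
FROM orders a
LEFT JOIN customers b ON a.customer_id = b.id

Result:
product  | customer
---------+---------
Printer  | Helen   
Router   | NULL    
Notebook | Helen   
Lamp     | Helen   
Desk     | Zoe     
Monitor  | Helen   


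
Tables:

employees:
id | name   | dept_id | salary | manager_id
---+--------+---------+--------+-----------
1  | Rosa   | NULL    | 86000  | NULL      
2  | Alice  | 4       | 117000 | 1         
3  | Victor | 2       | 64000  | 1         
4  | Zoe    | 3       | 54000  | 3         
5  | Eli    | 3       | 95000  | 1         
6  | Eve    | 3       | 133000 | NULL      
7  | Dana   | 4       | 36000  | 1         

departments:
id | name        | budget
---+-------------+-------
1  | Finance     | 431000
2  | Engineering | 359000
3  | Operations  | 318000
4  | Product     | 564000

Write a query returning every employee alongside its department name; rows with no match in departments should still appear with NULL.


LEFT JOIN keeps every row from employees (the left table); where dept_id has no match in departments, the department columns become NULL. Walk through each employee:
  - employee 1 (Rosa): dept_id=NULL, no match -> kept with NULL
  - employee 2 (Alice): dept_id=4 -> matches Product
  - employee 3 (Victor): dept_id=2 -> matches Engineering
  - employee 4 (Zoe): dept_id=3 -> matches Operations
  - employee 5 (Eli): dept_id=3 -> matches Operations
  - employee 6 (Eve): dept_id=3 -> matches Operations
  - employee 7 (Dana): dept_id=4 -> matches Product
All 7 rows appear; 1 has NULL department.

SQL:
SELECT a.name, b.name AS department
FROM employees a
LEFT JOIN departments b ON a.dept_id = b.id

Result:
name   | department 
-------+------------
Rosa   | NULL       
Alice  | Product    
Victor | Engineering
Zoe    | Operations 
Eli    | Operations 
Eve    | Operations 
Dana   | Product    


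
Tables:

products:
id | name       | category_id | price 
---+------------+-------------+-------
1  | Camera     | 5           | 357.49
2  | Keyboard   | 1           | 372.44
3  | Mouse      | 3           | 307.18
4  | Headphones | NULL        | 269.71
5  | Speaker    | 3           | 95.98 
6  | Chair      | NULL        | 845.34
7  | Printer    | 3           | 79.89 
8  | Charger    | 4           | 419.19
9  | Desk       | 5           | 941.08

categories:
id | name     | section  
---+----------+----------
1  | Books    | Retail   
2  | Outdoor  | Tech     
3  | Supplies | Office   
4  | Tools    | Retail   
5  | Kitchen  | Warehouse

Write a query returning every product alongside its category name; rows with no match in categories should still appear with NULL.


LEFT JOIN keeps every row from products (the left table); where category_id has no match in categories, the category columns become NULL. Walk through each product:
  - product 1 (Camera): category_id=5 -> matches Kitchen
  - product 2 (Keyboard): category_id=1 -> matches Books
  - product 3 (Mouse): category_id=3 -> matches Supplies
  - product 4 (Headphones): category_id=NULL, no match -> kept with NULL
  - product 5 (Speaker): category_id=3 -> matches Supplies
  - product 6 (Chair): category_id=NULL, no match -> kept with NULL
  - product 7 (Printer): category_id=3 -> matches Supplies
  - product 8 (Charger): category_id=4 -> matches Tools
  - product 9 (Desk): category_id=5 -> matches Kitchen
All 9 rows appear; 2 have NULL category.

SQL:
SELECT a.name, b.name AS category
FROM products a
LEFT JOIN categories b ON a.category_id = b.id

Result:
name       | category
-----------+---------
Camera     | Kitchen 
Keyboard   | Books   
Mouse      | Supplies
Headphones | NULL    
Speaker    | Supplies
Chair      | NULL    
Printer    | Supplies
Charger    | Tools   
Desk       | Kitchen 


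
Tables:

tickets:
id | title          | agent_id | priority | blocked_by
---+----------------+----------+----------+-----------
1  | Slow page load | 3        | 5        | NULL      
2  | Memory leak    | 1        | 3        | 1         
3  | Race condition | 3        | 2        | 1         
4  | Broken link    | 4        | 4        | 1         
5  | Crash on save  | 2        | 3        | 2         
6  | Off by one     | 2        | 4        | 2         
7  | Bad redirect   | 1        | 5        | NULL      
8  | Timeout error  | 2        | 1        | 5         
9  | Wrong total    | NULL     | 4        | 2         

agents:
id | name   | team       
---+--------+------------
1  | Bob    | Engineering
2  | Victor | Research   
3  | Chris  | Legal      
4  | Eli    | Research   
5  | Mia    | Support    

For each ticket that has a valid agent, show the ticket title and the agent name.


INNER JOIN keeps only tickets rows whose agent_id matches an id in agents. Walk through each ticket:
  - ticket 1 (Slow page load): agent_id=3 -> matches Chris
  - ticket 2 (Memory leak): agent_id=1 -> matches Bob
  - ticket 3 (Race condition): agent_id=3 -> matches Chris
  - ticket 4 (Broken link): agent_id=4 -> matches Eli
  - ticket 5 (Crash on save): agent_id=2 -> matches Victor
  - ticket 6 (Off by one): agent_id=2 -> matches Victor
  - ticket 7 (Bad redirect): agent_id=1 -> matches Bob
  - ticket 8 (Timeout error): agent_id=2 -> matches Victor
  - ticket 9 (Wrong total): agent_id=NULL, no match -> dropped
So 1 of 9 rows is dropped.

SQL:
SELECT a.title, b.name AS agent
FROM tickets a
INNER JOIN agents b ON a.agent_id = b.id

Result:
title          | agent 
---------------+-------
Slow page load | Chris 
Memory leak    | Bob   
Race condition | Chris 
Broken link    | Eli   
Crash on save  | Victor
Off by one     | Victor
Bad redirect   | Bob   
Timeout error  | Victor


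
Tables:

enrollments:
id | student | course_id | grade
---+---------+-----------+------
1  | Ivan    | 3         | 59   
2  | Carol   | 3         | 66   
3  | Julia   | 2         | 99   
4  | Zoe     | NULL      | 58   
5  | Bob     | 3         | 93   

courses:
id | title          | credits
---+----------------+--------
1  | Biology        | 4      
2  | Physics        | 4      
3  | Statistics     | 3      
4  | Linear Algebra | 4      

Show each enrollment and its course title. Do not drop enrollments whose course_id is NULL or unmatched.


LEFT JOIN keeps every row from enrollments (the left table); where course_id has no match in courses, the course columns become NULL. Walk through each enrollment:
  - enrollment 1 (Ivan): course_id=3 -> matches Statistics
  - enrollment 2 (Carol): course_id=3 -> matches Statistics
  - enrollment 3 (Julia): course_id=2 -> matches Physics
  - enrollment 4 (Zoe): course_id=NULL, no match -> kept with NULL
  - enrollment 5 (Bob): course_id=3 -> matches Statistics
All 5 rows appear; 1 has NULL course.

SQL:
SELECT a.student, b.title AS course
FROM enrollments a
LEFT JOIN courses b ON a.course_id = b.id

Result:
student | course    
--------+-----------
Ivan    | Statistics
Carol   | Statistics
Julia   | Physics   
Zoe     | NULL      
Bob     | Statistics


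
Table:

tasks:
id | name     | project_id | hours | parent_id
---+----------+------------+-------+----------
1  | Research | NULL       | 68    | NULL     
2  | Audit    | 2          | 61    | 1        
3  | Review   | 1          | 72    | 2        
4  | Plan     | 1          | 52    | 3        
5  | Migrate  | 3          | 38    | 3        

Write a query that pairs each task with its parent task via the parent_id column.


This is a self-join: tasks is joined to a second copy of itself, matching each row's parent_id to another row's id. Use LEFT JOIN so rows with parent_id=NULL are kept.
  - task 1 (Research): parent_id=NULL -> NULL
  - task 2 (Audit): parent_id=1 -> Research
  - task 3 (Review): parent_id=2 -> Audit
  - task 4 (Plan): parent_id=3 -> Review
  - task 5 (Migrate): parent_id=3 -> Review

SQL:
SELECT a.name AS item, b.name AS parent
FROM tasks a
LEFT JOIN tasks b ON a.parent_id = b.id

Result:
item     | parent  
---------+---------
Research | NULL    
Audit    | Research
Review   | Audit   
Plan     | Review  
Migrate  | Review  
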